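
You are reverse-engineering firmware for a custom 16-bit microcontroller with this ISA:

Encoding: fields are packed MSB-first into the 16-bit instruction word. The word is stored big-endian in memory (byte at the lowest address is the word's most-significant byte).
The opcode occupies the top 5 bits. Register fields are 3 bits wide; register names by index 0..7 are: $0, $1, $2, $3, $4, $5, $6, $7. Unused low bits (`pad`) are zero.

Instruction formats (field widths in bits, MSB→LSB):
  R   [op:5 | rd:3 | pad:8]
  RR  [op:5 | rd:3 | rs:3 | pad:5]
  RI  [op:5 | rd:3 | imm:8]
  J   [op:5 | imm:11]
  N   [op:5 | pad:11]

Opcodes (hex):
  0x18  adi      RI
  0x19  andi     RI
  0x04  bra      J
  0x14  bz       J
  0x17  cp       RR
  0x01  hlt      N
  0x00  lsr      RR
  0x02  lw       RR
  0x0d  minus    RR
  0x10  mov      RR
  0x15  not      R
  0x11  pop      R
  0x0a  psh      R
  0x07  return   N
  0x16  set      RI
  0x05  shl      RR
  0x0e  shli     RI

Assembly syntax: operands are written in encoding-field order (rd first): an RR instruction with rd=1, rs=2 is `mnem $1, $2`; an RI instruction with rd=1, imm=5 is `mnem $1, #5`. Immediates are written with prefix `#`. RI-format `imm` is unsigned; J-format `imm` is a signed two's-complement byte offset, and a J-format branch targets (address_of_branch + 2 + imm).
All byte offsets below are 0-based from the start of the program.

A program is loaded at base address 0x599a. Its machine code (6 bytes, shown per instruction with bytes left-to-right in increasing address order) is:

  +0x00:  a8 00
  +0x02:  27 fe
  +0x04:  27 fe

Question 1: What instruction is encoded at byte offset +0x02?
@+02  big-endian(27 fe) = 0x27fe
  op=0x27fe>>11=0x4 ⇒ bra (J)
  imm: (w>>0)&0x7ff=0x7fe (s11→-2) → #-2

bra #-2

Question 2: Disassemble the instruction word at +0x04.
bra #-2

+0x04: 27 fe ⇒ word 0x27fe (big)
  opcode bits[15:11]=0x4: bra/J
  imm: (w>>0)&0x7ff=0x7fe (s11→-2) → #-2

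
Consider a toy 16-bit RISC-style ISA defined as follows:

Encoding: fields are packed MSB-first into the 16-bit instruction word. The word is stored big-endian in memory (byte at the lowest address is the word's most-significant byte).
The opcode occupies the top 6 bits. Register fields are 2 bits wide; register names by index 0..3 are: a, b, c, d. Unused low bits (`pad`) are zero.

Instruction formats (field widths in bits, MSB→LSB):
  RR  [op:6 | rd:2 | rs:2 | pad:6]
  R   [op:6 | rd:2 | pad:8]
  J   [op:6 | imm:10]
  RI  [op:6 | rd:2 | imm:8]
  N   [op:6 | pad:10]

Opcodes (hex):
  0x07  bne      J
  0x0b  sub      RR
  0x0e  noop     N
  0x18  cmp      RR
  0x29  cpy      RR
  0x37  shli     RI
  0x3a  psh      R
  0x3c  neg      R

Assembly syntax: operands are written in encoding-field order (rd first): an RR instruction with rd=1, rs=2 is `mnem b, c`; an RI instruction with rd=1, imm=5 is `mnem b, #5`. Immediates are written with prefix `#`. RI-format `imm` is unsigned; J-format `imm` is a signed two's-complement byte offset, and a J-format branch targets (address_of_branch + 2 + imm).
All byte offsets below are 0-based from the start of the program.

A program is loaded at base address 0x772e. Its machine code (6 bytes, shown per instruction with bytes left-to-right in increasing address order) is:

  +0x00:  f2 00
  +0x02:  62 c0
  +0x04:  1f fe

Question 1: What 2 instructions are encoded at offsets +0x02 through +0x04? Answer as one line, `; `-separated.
+0x02: 62 c0 ⇒ word 0x62c0 (big)
  top 6b → 0x18 → cmp [RR]
  rd: (w>>8)&0x3=0x2 → c
  rs: (w>>6)&0x3=0x3 → d
+0x04: 1f fe ⇒ word 0x1ffe (big)
  top 6b → 0x7 → bne [J]
  imm: (w>>0)&0x3ff=0x3fe (s10→-2) → #-2

cmp c, d; bne #-2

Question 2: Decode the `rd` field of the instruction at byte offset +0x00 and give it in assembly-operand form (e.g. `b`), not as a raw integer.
c

off 0x00: read f2 00 as big → 0xf200
  top 6b → 0x3c → neg [R]
  [9:8] rd=2 = c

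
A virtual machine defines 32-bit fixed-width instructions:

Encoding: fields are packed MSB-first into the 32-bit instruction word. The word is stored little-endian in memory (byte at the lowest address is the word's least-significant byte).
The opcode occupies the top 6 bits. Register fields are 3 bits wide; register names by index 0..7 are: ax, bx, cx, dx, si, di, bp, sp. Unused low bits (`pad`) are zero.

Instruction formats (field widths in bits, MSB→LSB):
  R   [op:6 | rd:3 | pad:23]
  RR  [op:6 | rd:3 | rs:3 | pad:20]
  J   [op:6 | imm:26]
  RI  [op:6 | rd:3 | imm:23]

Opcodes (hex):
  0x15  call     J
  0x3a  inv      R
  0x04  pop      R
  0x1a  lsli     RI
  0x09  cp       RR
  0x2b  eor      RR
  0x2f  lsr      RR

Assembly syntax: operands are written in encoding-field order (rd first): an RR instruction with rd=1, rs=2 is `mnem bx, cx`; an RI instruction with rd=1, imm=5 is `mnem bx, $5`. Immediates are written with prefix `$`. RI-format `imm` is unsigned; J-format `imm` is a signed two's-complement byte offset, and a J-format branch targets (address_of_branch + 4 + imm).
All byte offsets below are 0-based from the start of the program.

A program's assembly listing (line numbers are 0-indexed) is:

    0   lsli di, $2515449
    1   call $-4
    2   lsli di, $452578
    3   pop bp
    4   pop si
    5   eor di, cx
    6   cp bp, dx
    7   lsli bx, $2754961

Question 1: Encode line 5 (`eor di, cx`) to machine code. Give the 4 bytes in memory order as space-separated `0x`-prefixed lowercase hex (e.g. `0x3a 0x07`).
0x00 0x00 0xa0 0xae

L5: eor op=0x2b:6|rd=5:3|rs=2:3|pad=0:20 ⇒ 0xaea00000 ⇒ little 00 00 a0 ae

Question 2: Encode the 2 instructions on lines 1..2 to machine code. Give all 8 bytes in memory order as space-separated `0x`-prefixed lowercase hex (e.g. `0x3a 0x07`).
0xfc 0xff 0xff 0x57 0xe2 0xe7 0x86 0x6a

line 1 (call): pack op=0x15:6|imm=-4:26 = 0x57fffffc; little→ fc ff ff 57
line 2 (lsli): pack op=0x1a:6|rd=5:3|imm=452578:23 = 0x6a86e7e2; little→ e2 e7 86 6a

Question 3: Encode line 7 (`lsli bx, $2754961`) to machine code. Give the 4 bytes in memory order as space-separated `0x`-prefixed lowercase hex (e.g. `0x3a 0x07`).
0x91 0x09 0xaa 0x68

7. lsli fields op=0x1a:6|rd=1:3|imm=2754961:23 → word 68aa0991h → 91 09 aa 68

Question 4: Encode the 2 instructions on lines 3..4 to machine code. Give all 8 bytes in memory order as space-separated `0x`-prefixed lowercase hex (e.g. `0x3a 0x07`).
0x00 0x00 0x00 0x13 0x00 0x00 0x00 0x12

3. pop fields op=0x4:6|rd=6:3|pad=0:23 → word 13000000h → 00 00 00 13
4. pop fields op=0x4:6|rd=4:3|pad=0:23 → word 12000000h → 00 00 00 12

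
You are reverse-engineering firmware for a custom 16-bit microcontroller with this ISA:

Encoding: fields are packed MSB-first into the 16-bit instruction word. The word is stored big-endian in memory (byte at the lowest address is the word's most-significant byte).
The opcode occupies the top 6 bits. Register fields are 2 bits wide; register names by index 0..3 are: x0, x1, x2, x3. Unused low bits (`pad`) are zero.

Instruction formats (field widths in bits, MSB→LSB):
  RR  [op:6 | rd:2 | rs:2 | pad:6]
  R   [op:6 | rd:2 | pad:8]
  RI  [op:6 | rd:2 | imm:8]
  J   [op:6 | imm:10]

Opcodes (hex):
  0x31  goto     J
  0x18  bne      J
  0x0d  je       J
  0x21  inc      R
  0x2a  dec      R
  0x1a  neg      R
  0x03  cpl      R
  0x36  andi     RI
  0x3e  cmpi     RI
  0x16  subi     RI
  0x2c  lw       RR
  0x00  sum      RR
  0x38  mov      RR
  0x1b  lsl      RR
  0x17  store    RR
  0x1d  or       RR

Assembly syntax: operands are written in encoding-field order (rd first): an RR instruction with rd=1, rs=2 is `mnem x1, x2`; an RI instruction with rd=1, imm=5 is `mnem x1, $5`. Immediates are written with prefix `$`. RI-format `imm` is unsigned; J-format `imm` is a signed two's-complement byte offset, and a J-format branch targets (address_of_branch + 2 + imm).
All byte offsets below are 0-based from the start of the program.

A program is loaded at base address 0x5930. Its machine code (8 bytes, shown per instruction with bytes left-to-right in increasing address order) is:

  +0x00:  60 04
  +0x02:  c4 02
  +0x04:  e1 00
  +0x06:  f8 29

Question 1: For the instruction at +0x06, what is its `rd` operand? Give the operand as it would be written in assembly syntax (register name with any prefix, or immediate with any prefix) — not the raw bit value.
x0

[06] f8 29 → 0xf829
  op=0xf829>>10=0x3e ⇒ cmpi (RI)
  rd: (w>>8)&0x3=0x0 → x0
  imm: (w>>0)&0xff=0x29 → $41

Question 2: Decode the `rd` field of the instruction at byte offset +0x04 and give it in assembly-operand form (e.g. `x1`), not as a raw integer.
@+04  big-endian(e1 00) = 0xe100
  top 6b → 0x38 → mov [RR]
  rd@[9:8]=0x1 ⇒ x1
  rs@[7:6]=0x0 ⇒ x0

x1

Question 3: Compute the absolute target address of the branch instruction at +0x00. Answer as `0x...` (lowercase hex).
0x5936

[00] 60 04 → 0x6004
  opcode bits[15:10]=0x18: bne/J
  [9:0] imm=4 = $4
  target = base 0x5930 + off 0x00 + 2 + imm 4 = 0x5936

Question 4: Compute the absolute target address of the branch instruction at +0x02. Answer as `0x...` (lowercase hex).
0x5936

[02] c4 02 → 0xc402
  opcode bits[15:10]=0x31: goto/J
  imm: (w>>0)&0x3ff=0x2 → $2
  target = base 0x5930 + off 0x02 + 2 + imm 2 = 0x5936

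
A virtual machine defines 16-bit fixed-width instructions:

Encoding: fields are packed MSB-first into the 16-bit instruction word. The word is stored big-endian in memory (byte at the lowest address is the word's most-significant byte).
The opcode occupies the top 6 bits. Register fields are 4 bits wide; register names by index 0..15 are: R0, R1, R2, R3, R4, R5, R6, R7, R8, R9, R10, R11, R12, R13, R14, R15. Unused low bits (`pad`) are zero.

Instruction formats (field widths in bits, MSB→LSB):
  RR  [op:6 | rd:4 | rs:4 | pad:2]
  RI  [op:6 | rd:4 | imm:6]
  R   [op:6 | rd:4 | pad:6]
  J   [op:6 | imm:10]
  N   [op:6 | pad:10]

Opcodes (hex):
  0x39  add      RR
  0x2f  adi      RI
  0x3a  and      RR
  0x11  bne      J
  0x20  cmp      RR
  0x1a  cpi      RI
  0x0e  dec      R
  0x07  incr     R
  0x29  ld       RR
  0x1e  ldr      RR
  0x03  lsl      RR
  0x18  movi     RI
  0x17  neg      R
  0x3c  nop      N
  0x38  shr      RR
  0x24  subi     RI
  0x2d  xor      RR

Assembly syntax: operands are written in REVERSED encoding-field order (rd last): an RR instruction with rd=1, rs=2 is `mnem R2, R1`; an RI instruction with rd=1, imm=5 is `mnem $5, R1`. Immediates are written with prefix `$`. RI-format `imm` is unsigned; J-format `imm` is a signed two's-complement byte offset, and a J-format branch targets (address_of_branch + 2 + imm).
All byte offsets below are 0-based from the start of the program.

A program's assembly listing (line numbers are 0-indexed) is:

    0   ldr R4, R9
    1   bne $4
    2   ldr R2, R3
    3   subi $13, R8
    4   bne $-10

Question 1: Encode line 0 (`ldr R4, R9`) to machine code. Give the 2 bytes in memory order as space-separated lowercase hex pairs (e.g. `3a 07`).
7a 50

line 0 (ldr): pack op=0x1e:6|rd=9:4|rs=4:4|pad=0:2 = 0x7a50; big→ 7a 50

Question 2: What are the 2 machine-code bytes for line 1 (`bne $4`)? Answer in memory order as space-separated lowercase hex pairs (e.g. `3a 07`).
line 1 (bne): pack op=0x11:6|imm=4:10 = 0x4404; big→ 44 04

44 04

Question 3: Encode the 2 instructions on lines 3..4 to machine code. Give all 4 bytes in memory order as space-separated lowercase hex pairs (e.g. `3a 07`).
3. subi fields op=0x24:6|rd=8:4|imm=13:6 → word 920dh → 92 0d
4. bne fields op=0x11:6|imm=-10:10 → word 47f6h → 47 f6

92 0d 47 f6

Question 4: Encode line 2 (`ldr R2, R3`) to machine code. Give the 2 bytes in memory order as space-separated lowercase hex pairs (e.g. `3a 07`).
2. ldr fields op=0x1e:6|rd=3:4|rs=2:4|pad=0:2 → word 78c8h → 78 c8

78 c8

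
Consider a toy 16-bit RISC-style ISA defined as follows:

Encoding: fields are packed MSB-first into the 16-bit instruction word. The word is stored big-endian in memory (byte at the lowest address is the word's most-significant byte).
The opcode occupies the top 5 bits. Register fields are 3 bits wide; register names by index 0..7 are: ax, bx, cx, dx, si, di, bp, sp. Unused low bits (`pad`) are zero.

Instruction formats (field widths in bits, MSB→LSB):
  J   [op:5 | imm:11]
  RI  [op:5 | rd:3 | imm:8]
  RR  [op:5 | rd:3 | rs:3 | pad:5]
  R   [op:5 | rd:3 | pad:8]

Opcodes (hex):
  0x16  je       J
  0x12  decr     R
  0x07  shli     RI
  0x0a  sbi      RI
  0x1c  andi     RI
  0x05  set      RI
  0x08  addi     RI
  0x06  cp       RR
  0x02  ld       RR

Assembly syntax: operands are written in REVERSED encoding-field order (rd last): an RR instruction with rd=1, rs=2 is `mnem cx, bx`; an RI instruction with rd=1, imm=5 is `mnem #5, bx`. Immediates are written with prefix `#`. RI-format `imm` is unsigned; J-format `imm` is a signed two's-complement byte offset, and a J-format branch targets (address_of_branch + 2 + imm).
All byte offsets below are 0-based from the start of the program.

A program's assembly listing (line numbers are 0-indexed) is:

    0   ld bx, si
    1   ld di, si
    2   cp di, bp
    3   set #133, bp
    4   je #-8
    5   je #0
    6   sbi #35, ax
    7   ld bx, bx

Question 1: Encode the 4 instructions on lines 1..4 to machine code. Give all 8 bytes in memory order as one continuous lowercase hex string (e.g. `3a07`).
14a036a02e85b7f8

line 1 (ld): pack op=0x2:5|rd=4:3|rs=5:3|pad=0:5 = 0x14a0; big→ 14 a0
line 2 (cp): pack op=0x6:5|rd=6:3|rs=5:3|pad=0:5 = 0x36a0; big→ 36 a0
line 3 (set): pack op=0x5:5|rd=6:3|imm=133:8 = 0x2e85; big→ 2e 85
line 4 (je): pack op=0x16:5|imm=-8:11 = 0xb7f8; big→ b7 f8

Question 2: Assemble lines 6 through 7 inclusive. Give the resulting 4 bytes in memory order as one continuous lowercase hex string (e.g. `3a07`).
line 6 (sbi): pack op=0xa:5|rd=0:3|imm=35:8 = 0x5023; big→ 50 23
line 7 (ld): pack op=0x2:5|rd=1:3|rs=1:3|pad=0:5 = 0x1120; big→ 11 20

50231120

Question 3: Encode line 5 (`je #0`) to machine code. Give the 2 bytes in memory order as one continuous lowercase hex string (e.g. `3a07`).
b000

5. je fields op=0x16:5|imm=0:11 → word b000h → b0 00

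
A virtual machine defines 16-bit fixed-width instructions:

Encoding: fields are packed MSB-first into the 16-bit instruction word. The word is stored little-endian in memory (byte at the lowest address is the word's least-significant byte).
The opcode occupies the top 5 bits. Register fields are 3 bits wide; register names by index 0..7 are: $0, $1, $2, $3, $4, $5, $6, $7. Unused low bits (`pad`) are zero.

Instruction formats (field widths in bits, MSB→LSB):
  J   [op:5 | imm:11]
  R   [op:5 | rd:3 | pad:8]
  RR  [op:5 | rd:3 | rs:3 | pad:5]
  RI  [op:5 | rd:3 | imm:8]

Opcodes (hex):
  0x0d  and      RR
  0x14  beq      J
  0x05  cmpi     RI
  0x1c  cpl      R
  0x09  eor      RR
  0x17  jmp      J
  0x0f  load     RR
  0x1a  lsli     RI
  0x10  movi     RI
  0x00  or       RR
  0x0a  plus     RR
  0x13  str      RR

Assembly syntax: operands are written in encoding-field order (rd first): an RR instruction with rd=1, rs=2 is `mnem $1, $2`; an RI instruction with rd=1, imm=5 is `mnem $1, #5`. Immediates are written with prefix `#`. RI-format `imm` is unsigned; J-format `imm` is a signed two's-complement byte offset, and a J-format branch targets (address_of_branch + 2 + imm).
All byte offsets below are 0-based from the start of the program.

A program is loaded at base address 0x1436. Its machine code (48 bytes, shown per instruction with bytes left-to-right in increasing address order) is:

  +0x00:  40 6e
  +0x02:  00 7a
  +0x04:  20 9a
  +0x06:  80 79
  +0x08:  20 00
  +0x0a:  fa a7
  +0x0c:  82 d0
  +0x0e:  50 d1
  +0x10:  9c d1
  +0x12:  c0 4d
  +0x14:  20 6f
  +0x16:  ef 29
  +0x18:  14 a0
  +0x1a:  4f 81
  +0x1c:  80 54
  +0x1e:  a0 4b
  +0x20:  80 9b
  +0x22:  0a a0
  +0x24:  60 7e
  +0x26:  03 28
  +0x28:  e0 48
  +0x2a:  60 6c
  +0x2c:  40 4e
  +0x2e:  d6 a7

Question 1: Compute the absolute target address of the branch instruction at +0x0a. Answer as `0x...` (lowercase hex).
off 0x0a: read fa a7 as little → 0xa7fa
  op=0xa7fa>>11=0x14 ⇒ beq (J)
  imm@[10:0]=0x7fa (s11→-6) ⇒ #-6
  target = base 0x1436 + off 0x0a + 2 + imm -6 = 0x143c

0x143c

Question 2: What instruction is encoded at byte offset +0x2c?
eor $6, $2

+0x2c: 40 4e ⇒ word 0x4e40 (little)
  top 5b → 0x9 → eor [RR]
  rd@[10:8]=0x6 ⇒ $6
  rs@[7:5]=0x2 ⇒ $2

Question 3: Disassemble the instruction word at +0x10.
off 0x10: read 9c d1 as little → 0xd19c
  op=0xd19c>>11=0x1a ⇒ lsli (RI)
  [10:8] rd=1 = $1
  [7:0] imm=156 = #156

lsli $1, #156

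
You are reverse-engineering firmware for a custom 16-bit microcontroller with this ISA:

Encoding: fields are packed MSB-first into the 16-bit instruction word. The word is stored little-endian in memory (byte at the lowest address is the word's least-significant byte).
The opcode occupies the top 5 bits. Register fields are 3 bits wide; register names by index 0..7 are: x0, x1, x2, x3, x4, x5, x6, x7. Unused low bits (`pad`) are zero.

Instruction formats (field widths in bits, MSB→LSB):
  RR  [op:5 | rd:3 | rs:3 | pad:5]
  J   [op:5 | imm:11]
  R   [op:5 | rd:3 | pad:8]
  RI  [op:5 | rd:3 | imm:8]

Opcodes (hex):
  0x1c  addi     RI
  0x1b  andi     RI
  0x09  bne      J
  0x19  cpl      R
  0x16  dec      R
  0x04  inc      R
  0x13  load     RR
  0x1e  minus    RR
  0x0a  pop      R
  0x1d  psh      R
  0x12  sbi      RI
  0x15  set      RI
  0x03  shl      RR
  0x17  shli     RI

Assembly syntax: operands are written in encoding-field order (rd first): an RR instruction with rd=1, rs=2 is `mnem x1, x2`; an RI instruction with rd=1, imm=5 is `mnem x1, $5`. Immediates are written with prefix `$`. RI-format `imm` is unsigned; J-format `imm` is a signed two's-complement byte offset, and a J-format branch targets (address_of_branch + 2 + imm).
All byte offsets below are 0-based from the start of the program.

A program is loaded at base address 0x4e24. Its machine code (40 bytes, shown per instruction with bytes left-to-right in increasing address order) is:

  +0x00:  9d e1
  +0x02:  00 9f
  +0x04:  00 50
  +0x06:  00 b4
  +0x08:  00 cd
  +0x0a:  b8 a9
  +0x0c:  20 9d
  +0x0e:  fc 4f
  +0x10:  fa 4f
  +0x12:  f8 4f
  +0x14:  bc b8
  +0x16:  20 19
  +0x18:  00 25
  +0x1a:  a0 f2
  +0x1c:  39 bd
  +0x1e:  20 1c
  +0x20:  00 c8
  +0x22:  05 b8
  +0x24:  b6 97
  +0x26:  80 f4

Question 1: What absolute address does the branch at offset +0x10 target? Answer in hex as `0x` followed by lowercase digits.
0x4e30

[10] fa 4f → 0x4ffa
  op=0x4ffa>>11=0x9 ⇒ bne (J)
  imm: (w>>0)&0x7ff=0x7fa (s11→-6) → $-6
  target = base 0x4e24 + off 0x10 + 2 + imm -6 = 0x4e30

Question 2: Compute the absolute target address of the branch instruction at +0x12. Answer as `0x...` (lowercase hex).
off 0x12: read f8 4f as little → 0x4ff8
  top 5b → 0x9 → bne [J]
  [10:0] imm=2040 (s11→-8) = $-8
  target = base 0x4e24 + off 0x12 + 2 + imm -8 = 0x4e30

0x4e30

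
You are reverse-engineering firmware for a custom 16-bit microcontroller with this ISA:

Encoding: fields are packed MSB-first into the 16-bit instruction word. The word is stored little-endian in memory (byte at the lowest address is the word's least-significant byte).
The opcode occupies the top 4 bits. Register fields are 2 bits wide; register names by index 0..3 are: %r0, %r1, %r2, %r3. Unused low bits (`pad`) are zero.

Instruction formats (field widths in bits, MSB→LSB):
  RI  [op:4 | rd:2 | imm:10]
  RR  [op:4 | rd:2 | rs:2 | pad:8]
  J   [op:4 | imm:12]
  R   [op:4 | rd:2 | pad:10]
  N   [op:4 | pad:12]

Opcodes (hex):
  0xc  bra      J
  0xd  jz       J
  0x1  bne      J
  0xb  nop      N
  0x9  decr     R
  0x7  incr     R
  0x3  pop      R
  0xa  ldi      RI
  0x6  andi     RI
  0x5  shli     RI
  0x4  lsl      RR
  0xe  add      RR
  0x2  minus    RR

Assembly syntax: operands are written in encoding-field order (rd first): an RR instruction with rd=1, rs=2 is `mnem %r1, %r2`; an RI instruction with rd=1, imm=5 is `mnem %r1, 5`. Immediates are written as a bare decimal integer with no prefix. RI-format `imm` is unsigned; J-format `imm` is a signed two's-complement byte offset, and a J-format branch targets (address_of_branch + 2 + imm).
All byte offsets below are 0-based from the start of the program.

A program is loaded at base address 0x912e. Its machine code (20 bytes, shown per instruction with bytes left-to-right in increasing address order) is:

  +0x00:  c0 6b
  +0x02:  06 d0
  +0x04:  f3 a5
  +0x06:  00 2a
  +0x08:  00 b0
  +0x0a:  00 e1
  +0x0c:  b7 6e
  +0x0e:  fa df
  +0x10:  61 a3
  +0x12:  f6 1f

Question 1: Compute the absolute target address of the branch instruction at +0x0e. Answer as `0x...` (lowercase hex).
off 0x0e: read fa df as little → 0xdffa
  opcode bits[15:12]=0xd: jz/J
  imm@[11:0]=0xffa (s12→-6) ⇒ -6
  target = base 0x912e + off 0x0e + 2 + imm -6 = 0x9138

0x9138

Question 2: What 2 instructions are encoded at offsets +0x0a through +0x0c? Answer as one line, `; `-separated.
add %r0, %r1; andi %r3, 695

+0x0a: 00 e1 ⇒ word 0xe100 (little)
  op=0xe100>>12=0xe ⇒ add (RR)
  rd: (w>>10)&0x3=0x0 → %r0
  rs: (w>>8)&0x3=0x1 → %r1
+0x0c: b7 6e ⇒ word 0x6eb7 (little)
  op=0x6eb7>>12=0x6 ⇒ andi (RI)
  rd: (w>>10)&0x3=0x3 → %r3
  imm: (w>>0)&0x3ff=0x2b7 → 695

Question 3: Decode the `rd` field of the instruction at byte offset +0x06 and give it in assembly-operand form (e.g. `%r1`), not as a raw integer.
[06] 00 2a → 0x2a00
  op=0x2a00>>12=0x2 ⇒ minus (RR)
  [11:10] rd=2 = %r2
  [9:8] rs=2 = %r2

%r2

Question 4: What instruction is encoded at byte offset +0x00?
[00] c0 6b → 0x6bc0
  opcode bits[15:12]=0x6: andi/RI
  rd@[11:10]=0x2 ⇒ %r2
  imm@[9:0]=0x3c0 ⇒ 960

andi %r2, 960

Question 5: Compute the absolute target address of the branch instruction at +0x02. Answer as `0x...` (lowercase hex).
@+02  little-endian(06 d0) = 0xd006
  opcode bits[15:12]=0xd: jz/J
  imm: (w>>0)&0xfff=0x6 → 6
  target = base 0x912e + off 0x02 + 2 + imm 6 = 0x9138

0x9138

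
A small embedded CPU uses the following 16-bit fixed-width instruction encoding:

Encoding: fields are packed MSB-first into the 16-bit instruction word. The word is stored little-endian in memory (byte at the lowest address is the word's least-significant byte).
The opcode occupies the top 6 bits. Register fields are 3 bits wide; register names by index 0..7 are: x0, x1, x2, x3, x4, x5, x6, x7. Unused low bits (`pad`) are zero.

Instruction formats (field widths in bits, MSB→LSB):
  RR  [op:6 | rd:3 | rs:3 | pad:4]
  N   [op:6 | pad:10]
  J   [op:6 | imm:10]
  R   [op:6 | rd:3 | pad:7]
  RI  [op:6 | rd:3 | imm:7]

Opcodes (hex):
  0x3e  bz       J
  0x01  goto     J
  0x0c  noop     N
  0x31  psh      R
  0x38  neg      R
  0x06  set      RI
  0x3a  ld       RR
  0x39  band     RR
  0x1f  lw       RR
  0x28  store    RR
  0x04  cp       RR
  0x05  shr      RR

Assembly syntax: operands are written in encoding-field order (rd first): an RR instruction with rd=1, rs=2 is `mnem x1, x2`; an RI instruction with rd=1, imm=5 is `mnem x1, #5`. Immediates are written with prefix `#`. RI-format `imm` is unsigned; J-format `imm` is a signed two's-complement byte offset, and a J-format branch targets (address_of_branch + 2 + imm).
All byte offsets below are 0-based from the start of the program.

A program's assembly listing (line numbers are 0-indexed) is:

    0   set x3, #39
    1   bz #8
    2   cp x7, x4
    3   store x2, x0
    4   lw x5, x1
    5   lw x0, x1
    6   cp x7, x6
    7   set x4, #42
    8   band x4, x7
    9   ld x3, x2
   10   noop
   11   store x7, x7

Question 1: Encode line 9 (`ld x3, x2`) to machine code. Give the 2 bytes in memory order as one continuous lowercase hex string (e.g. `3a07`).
a0e9

L9: ld op=0x3a:6|rd=3:3|rs=2:3|pad=0:4 ⇒ 0xe9a0 ⇒ little a0 e9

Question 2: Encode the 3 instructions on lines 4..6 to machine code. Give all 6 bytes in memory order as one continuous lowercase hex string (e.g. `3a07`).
L4: lw op=0x1f:6|rd=5:3|rs=1:3|pad=0:4 ⇒ 0x7e90 ⇒ little 90 7e
L5: lw op=0x1f:6|rd=0:3|rs=1:3|pad=0:4 ⇒ 0x7c10 ⇒ little 10 7c
L6: cp op=0x4:6|rd=7:3|rs=6:3|pad=0:4 ⇒ 0x13e0 ⇒ little e0 13

907e107ce013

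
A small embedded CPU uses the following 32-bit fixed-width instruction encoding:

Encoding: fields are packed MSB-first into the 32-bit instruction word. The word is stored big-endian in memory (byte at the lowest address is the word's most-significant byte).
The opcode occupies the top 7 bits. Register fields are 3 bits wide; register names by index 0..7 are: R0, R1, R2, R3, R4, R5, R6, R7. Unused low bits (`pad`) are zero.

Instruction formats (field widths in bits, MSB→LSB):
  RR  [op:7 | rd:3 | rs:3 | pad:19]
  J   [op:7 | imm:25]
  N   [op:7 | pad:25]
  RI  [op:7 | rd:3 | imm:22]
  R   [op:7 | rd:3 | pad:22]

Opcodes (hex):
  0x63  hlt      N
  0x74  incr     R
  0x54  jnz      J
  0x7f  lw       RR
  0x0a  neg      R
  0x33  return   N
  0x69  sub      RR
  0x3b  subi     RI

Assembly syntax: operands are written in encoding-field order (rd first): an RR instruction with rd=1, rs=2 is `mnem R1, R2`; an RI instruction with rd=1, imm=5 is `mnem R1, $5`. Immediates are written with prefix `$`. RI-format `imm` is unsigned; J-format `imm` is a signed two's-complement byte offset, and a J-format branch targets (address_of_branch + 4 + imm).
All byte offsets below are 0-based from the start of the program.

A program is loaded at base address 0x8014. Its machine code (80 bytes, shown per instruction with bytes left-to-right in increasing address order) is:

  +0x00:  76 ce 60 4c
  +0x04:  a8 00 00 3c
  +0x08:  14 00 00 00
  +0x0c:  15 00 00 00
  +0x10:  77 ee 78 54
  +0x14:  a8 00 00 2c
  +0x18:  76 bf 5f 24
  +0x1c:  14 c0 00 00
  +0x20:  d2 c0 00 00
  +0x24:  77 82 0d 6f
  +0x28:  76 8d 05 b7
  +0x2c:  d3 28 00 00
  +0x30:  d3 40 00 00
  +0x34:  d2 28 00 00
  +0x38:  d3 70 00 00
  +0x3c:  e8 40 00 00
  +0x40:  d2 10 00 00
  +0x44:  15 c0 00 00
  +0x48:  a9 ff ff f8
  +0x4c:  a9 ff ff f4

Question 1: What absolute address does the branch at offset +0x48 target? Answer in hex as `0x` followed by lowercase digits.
0x8058

[48] a9 ff ff f8 → 0xa9fffff8
  top 7b → 0x54 → jnz [J]
  imm@[24:0]=0x1fffff8 (s25→-8) ⇒ $-8
  target = base 0x8014 + off 0x48 + 4 + imm -8 = 0x8058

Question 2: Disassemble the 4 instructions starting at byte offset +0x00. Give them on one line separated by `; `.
off 0x00: read 76 ce 60 4c as big → 0x76ce604c
  opcode bits[31:25]=0x3b: subi/RI
  rd: (w>>22)&0x7=0x3 → R3
  imm: (w>>0)&0x3fffff=0xe604c → $942156
off 0x04: read a8 00 00 3c as big → 0xa800003c
  opcode bits[31:25]=0x54: jnz/J
  imm: (w>>0)&0x1ffffff=0x3c → $60
off 0x08: read 14 00 00 00 as big → 0x14000000
  opcode bits[31:25]=0xa: neg/R
  rd: (w>>22)&0x7=0x0 → R0
off 0x0c: read 15 00 00 00 as big → 0x15000000
  opcode bits[31:25]=0xa: neg/R
  rd: (w>>22)&0x7=0x4 → R4

subi R3, $942156; jnz $60; neg R0; neg R4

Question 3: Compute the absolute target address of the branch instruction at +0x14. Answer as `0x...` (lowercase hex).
[14] a8 00 00 2c → 0xa800002c
  top 7b → 0x54 → jnz [J]
  [24:0] imm=44 = $44
  target = base 0x8014 + off 0x14 + 4 + imm 44 = 0x8058

0x8058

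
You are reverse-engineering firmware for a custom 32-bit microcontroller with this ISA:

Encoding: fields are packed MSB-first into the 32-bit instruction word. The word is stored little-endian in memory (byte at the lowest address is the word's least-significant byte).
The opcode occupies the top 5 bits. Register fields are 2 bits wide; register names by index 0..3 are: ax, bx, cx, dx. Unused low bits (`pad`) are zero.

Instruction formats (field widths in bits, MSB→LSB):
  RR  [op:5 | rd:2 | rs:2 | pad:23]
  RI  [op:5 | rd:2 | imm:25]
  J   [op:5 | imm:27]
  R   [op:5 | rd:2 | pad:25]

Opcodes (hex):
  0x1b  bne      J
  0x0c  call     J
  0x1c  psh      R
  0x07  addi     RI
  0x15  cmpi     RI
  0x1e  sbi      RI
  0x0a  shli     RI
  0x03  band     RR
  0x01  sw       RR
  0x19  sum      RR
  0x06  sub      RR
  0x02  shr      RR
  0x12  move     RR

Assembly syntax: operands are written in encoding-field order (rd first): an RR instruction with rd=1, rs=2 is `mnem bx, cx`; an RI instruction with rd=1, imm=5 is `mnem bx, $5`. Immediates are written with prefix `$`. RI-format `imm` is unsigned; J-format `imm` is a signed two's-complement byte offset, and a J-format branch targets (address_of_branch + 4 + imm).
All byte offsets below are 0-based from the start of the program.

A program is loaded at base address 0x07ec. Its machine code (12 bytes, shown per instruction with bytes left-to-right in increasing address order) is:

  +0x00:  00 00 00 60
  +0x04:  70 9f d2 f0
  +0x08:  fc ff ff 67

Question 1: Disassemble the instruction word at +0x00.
call $0

@+00  little-endian(00 00 00 60) = 0x60000000
  top 5b → 0xc → call [J]
  [26:0] imm=0 = $0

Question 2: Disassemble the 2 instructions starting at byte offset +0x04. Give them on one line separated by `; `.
sbi ax, $13803376; call $-4

off 0x04: read 70 9f d2 f0 as little → 0xf0d29f70
  opcode bits[31:27]=0x1e: sbi/RI
  [26:25] rd=0 = ax
  [24:0] imm=13803376 = $13803376
off 0x08: read fc ff ff 67 as little → 0x67fffffc
  opcode bits[31:27]=0xc: call/J
  [26:0] imm=134217724 (s27→-4) = $-4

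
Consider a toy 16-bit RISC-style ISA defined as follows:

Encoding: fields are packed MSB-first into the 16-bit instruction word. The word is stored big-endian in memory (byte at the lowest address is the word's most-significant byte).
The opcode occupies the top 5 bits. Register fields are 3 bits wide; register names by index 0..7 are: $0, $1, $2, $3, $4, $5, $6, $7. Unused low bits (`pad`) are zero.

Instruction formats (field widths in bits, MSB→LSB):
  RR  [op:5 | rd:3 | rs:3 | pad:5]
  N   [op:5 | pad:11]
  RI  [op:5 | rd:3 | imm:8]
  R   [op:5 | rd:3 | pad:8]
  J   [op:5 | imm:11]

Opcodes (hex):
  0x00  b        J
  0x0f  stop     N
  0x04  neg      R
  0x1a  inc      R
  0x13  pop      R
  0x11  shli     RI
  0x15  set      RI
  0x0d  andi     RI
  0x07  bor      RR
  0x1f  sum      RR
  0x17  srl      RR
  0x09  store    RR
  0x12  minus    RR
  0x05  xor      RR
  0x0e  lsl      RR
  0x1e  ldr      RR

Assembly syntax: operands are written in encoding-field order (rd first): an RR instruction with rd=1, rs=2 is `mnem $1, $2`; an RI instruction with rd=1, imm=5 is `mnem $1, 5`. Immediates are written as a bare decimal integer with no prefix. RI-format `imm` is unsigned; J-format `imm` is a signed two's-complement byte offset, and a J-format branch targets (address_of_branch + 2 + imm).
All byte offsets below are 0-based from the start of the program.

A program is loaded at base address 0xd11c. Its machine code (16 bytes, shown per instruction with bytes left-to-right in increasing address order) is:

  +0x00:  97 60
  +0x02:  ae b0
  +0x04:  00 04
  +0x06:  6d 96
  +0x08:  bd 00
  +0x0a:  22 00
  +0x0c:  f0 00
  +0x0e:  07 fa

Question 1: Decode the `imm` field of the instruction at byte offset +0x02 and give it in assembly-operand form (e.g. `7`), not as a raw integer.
@+02  big-endian(ae b0) = 0xaeb0
  top 5b → 0x15 → set [RI]
  rd@[10:8]=0x6 ⇒ $6
  imm@[7:0]=0xb0 ⇒ 176

176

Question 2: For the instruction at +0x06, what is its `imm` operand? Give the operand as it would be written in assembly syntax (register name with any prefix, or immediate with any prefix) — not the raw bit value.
150

off 0x06: read 6d 96 as big → 0x6d96
  top 5b → 0xd → andi [RI]
  rd: (w>>8)&0x7=0x5 → $5
  imm: (w>>0)&0xff=0x96 → 150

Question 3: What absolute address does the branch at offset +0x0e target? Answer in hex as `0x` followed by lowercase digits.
0xd126

off 0x0e: read 07 fa as big → 0x07fa
  top 5b → 0x0 → b [J]
  imm@[10:0]=0x7fa (s11→-6) ⇒ -6
  target = base 0xd11c + off 0x0e + 2 + imm -6 = 0xd126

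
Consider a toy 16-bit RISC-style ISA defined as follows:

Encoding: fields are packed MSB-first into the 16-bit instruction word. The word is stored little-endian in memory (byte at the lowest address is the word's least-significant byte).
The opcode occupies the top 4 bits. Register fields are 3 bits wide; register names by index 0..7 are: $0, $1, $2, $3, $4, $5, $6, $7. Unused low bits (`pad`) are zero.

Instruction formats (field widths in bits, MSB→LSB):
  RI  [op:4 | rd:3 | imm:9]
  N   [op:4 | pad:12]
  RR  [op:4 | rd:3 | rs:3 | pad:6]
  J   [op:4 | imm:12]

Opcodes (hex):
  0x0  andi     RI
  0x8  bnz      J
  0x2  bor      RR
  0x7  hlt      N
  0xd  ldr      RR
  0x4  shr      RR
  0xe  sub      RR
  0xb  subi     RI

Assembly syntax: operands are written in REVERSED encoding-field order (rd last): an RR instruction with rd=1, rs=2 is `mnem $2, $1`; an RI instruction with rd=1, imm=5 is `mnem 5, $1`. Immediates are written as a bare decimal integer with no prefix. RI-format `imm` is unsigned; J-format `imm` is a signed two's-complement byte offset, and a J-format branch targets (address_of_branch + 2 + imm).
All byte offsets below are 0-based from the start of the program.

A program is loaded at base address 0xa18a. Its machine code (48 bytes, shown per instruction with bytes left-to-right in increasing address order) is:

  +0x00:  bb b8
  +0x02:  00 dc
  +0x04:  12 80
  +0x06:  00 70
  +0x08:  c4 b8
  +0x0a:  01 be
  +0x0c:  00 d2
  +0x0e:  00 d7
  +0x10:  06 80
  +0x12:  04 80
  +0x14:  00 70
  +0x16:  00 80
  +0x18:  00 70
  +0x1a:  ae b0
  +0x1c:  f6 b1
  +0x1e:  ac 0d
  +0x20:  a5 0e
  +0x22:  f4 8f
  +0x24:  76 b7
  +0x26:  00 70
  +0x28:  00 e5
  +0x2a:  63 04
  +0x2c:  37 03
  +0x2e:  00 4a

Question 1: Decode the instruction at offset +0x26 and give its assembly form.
hlt

+0x26: 00 70 ⇒ word 0x7000 (little)
  opcode bits[15:12]=0x7: hlt/N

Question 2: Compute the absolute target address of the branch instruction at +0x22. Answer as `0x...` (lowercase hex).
0xa1a2

off 0x22: read f4 8f as little → 0x8ff4
  opcode bits[15:12]=0x8: bnz/J
  [11:0] imm=4084 (s12→-12) = -12
  target = base 0xa18a + off 0x22 + 2 + imm -12 = 0xa1a2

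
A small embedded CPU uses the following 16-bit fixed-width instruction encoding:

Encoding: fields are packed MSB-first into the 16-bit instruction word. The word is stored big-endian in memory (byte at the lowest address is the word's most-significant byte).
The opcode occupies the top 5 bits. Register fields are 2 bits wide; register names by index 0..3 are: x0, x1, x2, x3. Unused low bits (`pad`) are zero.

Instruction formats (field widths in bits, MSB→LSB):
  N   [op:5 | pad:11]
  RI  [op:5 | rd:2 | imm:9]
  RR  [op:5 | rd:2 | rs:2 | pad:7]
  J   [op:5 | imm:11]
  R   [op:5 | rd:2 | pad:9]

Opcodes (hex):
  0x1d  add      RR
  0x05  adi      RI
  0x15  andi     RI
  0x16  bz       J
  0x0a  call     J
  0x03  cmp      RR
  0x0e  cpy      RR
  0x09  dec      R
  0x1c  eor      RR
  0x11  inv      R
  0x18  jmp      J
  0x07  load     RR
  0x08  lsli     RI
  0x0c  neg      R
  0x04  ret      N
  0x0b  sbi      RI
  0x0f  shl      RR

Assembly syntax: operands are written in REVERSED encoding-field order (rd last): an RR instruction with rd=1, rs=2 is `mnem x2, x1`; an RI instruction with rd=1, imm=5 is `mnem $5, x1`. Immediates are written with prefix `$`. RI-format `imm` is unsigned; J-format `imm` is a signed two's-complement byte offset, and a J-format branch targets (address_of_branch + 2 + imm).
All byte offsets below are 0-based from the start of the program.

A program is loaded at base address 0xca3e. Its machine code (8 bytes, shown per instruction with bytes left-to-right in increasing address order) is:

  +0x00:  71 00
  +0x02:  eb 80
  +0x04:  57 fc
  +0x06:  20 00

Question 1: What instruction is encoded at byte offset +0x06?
[06] 20 00 → 0x2000
  opcode bits[15:11]=0x4: ret/N

ret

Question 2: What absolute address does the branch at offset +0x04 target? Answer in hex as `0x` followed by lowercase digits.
0xca40

@+04  big-endian(57 fc) = 0x57fc
  top 5b → 0xa → call [J]
  imm@[10:0]=0x7fc (s11→-4) ⇒ $-4
  target = base 0xca3e + off 0x04 + 2 + imm -4 = 0xca40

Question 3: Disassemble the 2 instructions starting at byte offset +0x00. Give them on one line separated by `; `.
off 0x00: read 71 00 as big → 0x7100
  top 5b → 0xe → cpy [RR]
  rd: (w>>9)&0x3=0x0 → x0
  rs: (w>>7)&0x3=0x2 → x2
off 0x02: read eb 80 as big → 0xeb80
  top 5b → 0x1d → add [RR]
  rd: (w>>9)&0x3=0x1 → x1
  rs: (w>>7)&0x3=0x3 → x3

cpy x2, x0; add x3, x1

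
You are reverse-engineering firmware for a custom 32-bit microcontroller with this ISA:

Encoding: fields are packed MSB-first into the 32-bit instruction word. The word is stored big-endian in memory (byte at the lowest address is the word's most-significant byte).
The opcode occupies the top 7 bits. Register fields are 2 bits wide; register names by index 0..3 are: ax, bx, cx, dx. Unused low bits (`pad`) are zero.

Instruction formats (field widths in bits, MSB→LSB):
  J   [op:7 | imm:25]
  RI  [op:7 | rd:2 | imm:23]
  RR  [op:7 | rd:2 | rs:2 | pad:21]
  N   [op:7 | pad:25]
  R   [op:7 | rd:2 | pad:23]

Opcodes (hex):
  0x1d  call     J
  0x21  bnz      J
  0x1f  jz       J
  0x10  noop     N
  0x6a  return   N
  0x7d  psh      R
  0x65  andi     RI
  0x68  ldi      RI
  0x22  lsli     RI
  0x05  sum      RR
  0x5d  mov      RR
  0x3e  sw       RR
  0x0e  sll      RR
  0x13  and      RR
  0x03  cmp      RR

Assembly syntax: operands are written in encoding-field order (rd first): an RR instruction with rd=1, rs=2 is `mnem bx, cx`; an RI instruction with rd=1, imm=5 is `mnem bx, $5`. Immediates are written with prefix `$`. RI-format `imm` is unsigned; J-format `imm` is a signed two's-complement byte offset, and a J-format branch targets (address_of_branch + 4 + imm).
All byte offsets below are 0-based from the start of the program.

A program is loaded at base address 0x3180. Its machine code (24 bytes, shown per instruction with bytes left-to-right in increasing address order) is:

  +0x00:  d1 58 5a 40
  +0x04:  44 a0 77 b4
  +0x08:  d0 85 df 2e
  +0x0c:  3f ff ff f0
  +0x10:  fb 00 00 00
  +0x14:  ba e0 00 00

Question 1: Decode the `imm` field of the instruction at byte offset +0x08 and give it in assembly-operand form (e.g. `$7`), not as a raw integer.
off 0x08: read d0 85 df 2e as big → 0xd085df2e
  opcode bits[31:25]=0x68: ldi/RI
  rd: (w>>23)&0x3=0x1 → bx
  imm: (w>>0)&0x7fffff=0x5df2e → $384814

$384814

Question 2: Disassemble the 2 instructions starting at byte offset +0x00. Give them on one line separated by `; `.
ldi cx, $5790272; lsli bx, $2127796

+0x00: d1 58 5a 40 ⇒ word 0xd1585a40 (big)
  top 7b → 0x68 → ldi [RI]
  rd: (w>>23)&0x3=0x2 → cx
  imm: (w>>0)&0x7fffff=0x585a40 → $5790272
+0x04: 44 a0 77 b4 ⇒ word 0x44a077b4 (big)
  top 7b → 0x22 → lsli [RI]
  rd: (w>>23)&0x3=0x1 → bx
  imm: (w>>0)&0x7fffff=0x2077b4 → $2127796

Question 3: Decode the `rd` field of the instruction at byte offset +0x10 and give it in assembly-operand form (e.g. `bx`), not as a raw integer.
cx

+0x10: fb 00 00 00 ⇒ word 0xfb000000 (big)
  opcode bits[31:25]=0x7d: psh/R
  rd: (w>>23)&0x3=0x2 → cx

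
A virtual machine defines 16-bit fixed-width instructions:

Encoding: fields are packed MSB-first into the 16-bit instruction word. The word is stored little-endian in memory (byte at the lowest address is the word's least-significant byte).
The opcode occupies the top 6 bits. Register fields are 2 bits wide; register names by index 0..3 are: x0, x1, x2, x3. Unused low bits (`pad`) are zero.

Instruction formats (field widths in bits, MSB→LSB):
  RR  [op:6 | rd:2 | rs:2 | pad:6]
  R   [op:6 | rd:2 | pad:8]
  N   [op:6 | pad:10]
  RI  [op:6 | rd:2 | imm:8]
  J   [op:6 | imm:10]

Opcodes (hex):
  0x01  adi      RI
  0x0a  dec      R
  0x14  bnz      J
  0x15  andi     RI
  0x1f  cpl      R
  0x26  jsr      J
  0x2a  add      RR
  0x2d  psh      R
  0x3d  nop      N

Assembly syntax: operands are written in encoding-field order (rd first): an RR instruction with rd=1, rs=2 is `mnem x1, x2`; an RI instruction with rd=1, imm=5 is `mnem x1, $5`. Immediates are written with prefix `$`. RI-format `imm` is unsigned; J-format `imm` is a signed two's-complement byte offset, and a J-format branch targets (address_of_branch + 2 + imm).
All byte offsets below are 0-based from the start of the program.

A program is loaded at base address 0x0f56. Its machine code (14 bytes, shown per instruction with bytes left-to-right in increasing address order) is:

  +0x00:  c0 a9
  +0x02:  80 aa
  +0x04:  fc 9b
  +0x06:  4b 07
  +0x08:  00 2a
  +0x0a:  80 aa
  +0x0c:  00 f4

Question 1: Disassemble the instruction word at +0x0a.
add x2, x2

+0x0a: 80 aa ⇒ word 0xaa80 (little)
  opcode bits[15:10]=0x2a: add/RR
  rd: (w>>8)&0x3=0x2 → x2
  rs: (w>>6)&0x3=0x2 → x2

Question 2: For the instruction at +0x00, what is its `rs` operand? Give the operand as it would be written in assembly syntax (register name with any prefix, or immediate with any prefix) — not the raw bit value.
[00] c0 a9 → 0xa9c0
  opcode bits[15:10]=0x2a: add/RR
  [9:8] rd=1 = x1
  [7:6] rs=3 = x3

x3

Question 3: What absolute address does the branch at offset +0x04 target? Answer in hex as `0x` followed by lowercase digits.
@+04  little-endian(fc 9b) = 0x9bfc
  op=0x9bfc>>10=0x26 ⇒ jsr (J)
  imm: (w>>0)&0x3ff=0x3fc (s10→-4) → $-4
  target = base 0x0f56 + off 0x04 + 2 + imm -4 = 0x0f58

0x0f58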